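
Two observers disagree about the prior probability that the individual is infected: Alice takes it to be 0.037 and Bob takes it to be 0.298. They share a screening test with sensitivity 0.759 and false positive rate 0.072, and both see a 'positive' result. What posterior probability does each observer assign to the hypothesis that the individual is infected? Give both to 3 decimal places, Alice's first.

P('+'|H) = 0.759, P('+'|¬H) = 0.072.
Alice: numerator 0.759·0.037 = 0.028083; evidence = 0.028083+0.072·0.963 = 0.097419; posterior = 0.288.
Bob: numerator 0.759·0.298 = 0.22618; evidence = 0.22618+0.072·0.702 = 0.27673; posterior = 0.817.

Alice: 0.288; Bob: 0.817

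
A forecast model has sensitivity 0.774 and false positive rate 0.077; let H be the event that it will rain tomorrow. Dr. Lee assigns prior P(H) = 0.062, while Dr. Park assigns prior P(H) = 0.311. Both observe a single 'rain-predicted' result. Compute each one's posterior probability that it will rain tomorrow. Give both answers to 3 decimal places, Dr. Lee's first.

Dr. Lee: 0.399; Dr. Park: 0.819

The likelihood ratio for a 'rain-predicted' result is 0.774/0.077 = 10.052.
Dr. Lee: prior odds 0.062/0.938 = 0.066098; posterior odds 0.66441; posterior probability 0.399.
Dr. Park: prior odds 0.311/0.689 = 0.45138; posterior odds 4.5372; posterior probability 0.819.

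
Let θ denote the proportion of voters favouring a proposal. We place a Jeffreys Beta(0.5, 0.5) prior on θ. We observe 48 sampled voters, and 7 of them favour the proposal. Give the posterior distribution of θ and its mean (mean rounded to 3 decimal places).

Observing 7 successes and 41 failures updates Beta(0.5, 0.5) by adding the success and failure counts to the two shape parameters: α = 0.5+7 = 7.5, β = 0.5+41 = 41.5.
Posterior mean = α/(α+β) = 7.5/49 = 0.153.

Posterior: Beta(7.5, 41.5); mean ≈ 0.153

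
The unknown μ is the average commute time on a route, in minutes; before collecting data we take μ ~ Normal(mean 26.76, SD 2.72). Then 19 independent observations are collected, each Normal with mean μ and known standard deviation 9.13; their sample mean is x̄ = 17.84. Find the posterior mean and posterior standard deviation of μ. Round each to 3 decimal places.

Posterior mean ≈ 21.160; posterior SD ≈ 1.660

With known σ, the Normal prior is conjugate. Weight on the data is w = (n/σ²)/(n/σ² + 1/τ₀²) = 0.227936/(0.227936+0.135164) = 0.62775.
Posterior mean = w·x̄ + (1−w)·μ₀ = 0.62775·17.84 + 0.37225·26.76 = 21.160. Posterior variance = 1/(0.227936+0.135164) = 2.75406, so SD = 1.660.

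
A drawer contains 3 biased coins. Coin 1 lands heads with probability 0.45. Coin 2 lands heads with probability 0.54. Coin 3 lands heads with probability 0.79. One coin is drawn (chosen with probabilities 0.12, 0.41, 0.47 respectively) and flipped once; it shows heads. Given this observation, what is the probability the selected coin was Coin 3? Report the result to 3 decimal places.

Tabulate prior·likelihood by source: [1] prior 0.12, lik 0.45, product 0.05400; [2] prior 0.41, lik 0.54, product 0.2214; [3] prior 0.47, lik 0.79, product 0.3713.
Normalizing constant = 0.64670; the posterior for Coin 3 is its product over the sum, 0.3713/0.64670 = 0.574.

Posterior probability ≈ 0.574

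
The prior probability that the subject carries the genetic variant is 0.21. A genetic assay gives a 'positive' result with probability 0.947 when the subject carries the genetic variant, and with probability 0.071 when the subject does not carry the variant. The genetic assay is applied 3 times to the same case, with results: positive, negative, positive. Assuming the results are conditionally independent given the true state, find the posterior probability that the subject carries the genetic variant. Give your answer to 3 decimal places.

Let H be the event that the subject carries the genetic variant; start with P(H) = 0.21. P('positive'|H) = 0.947, P('positive'|¬H) = 0.071.
Update on result 1 ('positive'): P(H) ← 0.947·0.2100 / (0.947·0.2100 + 0.071·0.7900) = 0.19887/0.25496 = 0.7800.
Update on result 2 ('negative'): P(H) ← 0.053·0.7800 / (0.053·0.7800 + 0.929·0.2200) = 0.041340/0.24572 = 0.1682.
Update on result 3 ('positive'): P(H) ← 0.947·0.1682 / (0.947·0.1682 + 0.071·0.8318) = 0.15933/0.21838 = 0.7296.

Posterior P(H) ≈ 0.730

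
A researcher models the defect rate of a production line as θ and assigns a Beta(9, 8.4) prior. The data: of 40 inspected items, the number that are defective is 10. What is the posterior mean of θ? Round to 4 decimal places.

Posterior mean ≈ 0.3310

Observing 10 successes and 30 failures updates Beta(9, 8.4) by adding the success and failure counts to the two shape parameters: α = 9+10 = 19, β = 8.4+30 = 38.4.
Posterior mean = α/(α+β) = 19/57.4 = 0.3310.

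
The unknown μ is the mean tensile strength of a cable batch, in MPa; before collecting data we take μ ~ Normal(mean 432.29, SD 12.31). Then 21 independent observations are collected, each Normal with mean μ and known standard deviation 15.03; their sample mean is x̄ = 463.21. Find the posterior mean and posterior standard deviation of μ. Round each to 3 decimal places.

Posterior mean ≈ 461.161; posterior SD ≈ 3.169

With known σ, the Normal prior is conjugate. Weight on the data is w = (n/σ²)/(n/σ² + 1/τ₀²) = 0.0929611/(0.0929611+0.00659909) = 0.93372.
Posterior mean = w·x̄ + (1−w)·μ₀ = 0.93372·463.21 + 0.066282·432.29 = 461.161. Posterior variance = 1/(0.0929611+0.00659909) = 10.0442, so SD = 3.169.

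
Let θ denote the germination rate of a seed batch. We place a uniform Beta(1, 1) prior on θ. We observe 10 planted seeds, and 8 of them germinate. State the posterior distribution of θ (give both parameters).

Posterior: Beta(9, 3)

The binomial likelihood is conjugate to the Beta prior: with 8 successes and 2 failures, the posterior is Beta(1+8, 1+2) = Beta(9, 3).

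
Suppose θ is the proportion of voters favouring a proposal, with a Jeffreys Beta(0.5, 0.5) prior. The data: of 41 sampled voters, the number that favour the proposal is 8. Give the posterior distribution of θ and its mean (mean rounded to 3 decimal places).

Posterior: Beta(8.5, 33.5); mean ≈ 0.202

Observing 8 successes and 33 failures updates Beta(0.5, 0.5) by adding the success and failure counts to the two shape parameters: α = 0.5+8 = 8.5, β = 0.5+33 = 33.5.
E[θ | data] = 8.5/(8.5+33.5) = 0.202.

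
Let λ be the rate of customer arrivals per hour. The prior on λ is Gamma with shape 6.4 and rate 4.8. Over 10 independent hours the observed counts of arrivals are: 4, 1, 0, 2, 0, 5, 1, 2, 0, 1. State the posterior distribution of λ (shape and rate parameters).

Posterior: Gamma(shape=22.4, rate=14.8)

The Poisson likelihood adds the total count to the shape and the number of exposure periods to the rate. Here ∑xᵢ = 16 and n = 10, so shape 6.4→22.4 and rate 4.8→14.8.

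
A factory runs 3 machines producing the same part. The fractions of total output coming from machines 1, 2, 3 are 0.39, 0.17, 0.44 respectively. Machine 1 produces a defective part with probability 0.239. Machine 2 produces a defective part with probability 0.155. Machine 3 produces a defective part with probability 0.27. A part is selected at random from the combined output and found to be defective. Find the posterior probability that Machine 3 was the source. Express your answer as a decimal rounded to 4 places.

P(defective|M1) = 0.239; P(defective|M2) = 0.155; P(defective|M3) = 0.27.
Prior × likelihood for each source: 0.39·0.239=0.09321, 0.17·0.155=0.02635, 0.44·0.27=0.1188. Summing gives P(defective) = 0.23836.
P(Machine 3 | defective) = 0.1188 / 0.23836 = 0.4984.

Posterior probability ≈ 0.4984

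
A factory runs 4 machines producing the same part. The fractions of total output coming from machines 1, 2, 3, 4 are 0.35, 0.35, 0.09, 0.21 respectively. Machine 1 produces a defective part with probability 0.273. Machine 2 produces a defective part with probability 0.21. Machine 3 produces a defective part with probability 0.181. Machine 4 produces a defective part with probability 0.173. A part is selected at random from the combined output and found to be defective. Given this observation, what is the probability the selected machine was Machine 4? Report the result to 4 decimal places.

P(defective|M1) = 0.273; P(defective|M2) = 0.21; P(defective|M3) = 0.181; P(defective|M4) = 0.173.
Prior × likelihood for each source: 0.35·0.273=0.09555, 0.35·0.21=0.07350, 0.09·0.181=0.01629, 0.21·0.173=0.03633. Summing gives P(defective) = 0.22167.
P(Machine 4 | defective) = 0.03633 / 0.22167 = 0.1639.

Posterior probability ≈ 0.1639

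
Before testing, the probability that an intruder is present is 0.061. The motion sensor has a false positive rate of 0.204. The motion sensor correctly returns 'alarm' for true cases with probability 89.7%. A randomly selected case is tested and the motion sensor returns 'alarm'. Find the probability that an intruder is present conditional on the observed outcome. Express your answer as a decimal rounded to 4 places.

Let H be the event that an intruder is present. P(H) = 0.061, so P(¬H) = 0.939. With E the 'alarm' result, P(E|H) = 0.897 and P(E|¬H) = 0.204.
P(E) = 0.897·0.061 + 0.204·0.939 = 0.054717 + 0.19156 = 0.24627.
By Bayes' theorem, P(H|E) = 0.054717 / 0.24627 = 0.2222.

P(H | E) ≈ 0.2222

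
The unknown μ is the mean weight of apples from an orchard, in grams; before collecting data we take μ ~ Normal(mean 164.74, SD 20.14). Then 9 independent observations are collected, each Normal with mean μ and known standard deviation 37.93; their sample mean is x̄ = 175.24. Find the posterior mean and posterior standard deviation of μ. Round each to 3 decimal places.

With known σ, the Normal prior is conjugate. Weight on the data is w = (n/σ²)/(n/σ² + 1/τ₀²) = 0.00625571/(0.00625571+0.00246536) = 0.71731.
Posterior mean = w·x̄ + (1−w)·μ₀ = 0.71731·175.24 + 0.28269·164.74 = 172.272. Posterior variance = 1/(0.00625571+0.00246536) = 114.665, so SD = 10.708.

Posterior mean ≈ 172.272; posterior SD ≈ 10.708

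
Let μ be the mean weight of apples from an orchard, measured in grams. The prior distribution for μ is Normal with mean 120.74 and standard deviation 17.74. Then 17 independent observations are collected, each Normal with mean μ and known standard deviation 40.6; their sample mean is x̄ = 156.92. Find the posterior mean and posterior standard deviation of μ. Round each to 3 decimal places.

Posterior mean ≈ 148.398; posterior SD ≈ 8.610

Prior precision 1/τ₀² = 1/17.74² = 0.00317755; data precision n/σ² = 17/40.6² = 0.0103133.
Posterior precision = 0.00317755 + 0.0103133 = 0.0134908, giving posterior SD = 1/√0.0134908 = 8.610.
Posterior mean = (0.00317755·120.74 + 0.0103133·156.92) / 0.0134908 = 148.398.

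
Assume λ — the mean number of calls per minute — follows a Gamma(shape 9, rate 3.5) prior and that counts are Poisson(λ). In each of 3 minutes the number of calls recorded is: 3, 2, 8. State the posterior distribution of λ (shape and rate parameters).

Total count ∑xᵢ = 13 over n = 3 minutes.
Gamma is conjugate to the Poisson likelihood: posterior is Gamma(shape = 9+13 = 22, rate = 3.5+3 = 6.5).

Posterior: Gamma(shape=22, rate=6.5)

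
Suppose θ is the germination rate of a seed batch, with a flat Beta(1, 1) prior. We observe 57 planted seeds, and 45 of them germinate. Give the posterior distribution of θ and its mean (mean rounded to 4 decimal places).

Observing 45 successes and 12 failures updates Beta(1, 1) by adding the success and failure counts to the two shape parameters: α = 1+45 = 46, β = 1+12 = 13.
Posterior mean = α/(α+β) = 46/59 = 0.7797.

Posterior: Beta(46, 13); mean ≈ 0.7797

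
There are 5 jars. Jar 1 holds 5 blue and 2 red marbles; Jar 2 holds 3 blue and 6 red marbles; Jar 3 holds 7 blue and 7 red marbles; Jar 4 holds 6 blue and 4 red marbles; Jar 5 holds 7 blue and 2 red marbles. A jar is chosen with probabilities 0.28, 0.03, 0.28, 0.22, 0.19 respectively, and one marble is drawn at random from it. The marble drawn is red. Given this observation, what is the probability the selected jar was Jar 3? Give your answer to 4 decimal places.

Posterior probability ≈ 0.3782

Tabulate prior·likelihood by source: [1] prior 0.28, lik 0.2857, product 0.08000; [2] prior 0.03, lik 0.6667, product 0.02000; [3] prior 0.28, lik 0.5, product 0.1400; [4] prior 0.22, lik 0.4, product 0.08800; [5] prior 0.19, lik 0.2222, product 0.04222.
Normalizing constant = 0.37022; the posterior for Jar 3 is its product over the sum, 0.1400/0.37022 = 0.3782.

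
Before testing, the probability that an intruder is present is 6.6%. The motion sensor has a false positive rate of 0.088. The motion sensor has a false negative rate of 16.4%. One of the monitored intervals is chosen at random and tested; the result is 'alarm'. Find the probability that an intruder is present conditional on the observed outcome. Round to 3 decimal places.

P(H | E) ≈ 0.402

Write H for 'an intruder is present'. Prior odds H:¬H = 0.066/0.934 = 0.070664. For the 'alarm' outcome, the likelihood ratio is 0.836/0.088 = 9.5000.
Posterior odds = 0.070664 × 9.5000 = 0.67131, so P(H|E) = 0.67131/(1+0.67131) = 0.402.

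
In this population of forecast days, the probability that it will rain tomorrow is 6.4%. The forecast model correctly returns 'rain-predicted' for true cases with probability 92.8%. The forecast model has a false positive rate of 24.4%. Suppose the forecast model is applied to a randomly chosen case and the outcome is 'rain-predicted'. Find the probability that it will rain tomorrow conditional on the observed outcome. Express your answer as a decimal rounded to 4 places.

Let H be the event that it will rain tomorrow. P(H) = 0.064, so P(¬H) = 0.936. With E the 'rain-predicted' result, P(E|H) = 0.928 and P(E|¬H) = 0.244.
P(E) = 0.928·0.064 + 0.244·0.936 = 0.059392 + 0.22838 = 0.28778.
By Bayes' theorem, P(H|E) = 0.059392 / 0.28778 = 0.2064.

P(H | E) ≈ 0.2064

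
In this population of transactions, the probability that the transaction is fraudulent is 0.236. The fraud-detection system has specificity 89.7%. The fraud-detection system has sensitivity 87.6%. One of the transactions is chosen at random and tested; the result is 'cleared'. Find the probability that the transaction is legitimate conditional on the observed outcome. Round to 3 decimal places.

P(¬H | E) ≈ 0.959

Write H for 'the transaction is fraudulent'. Prior odds H:¬H = 0.236/0.764 = 0.30890. For the 'cleared' outcome, the likelihood ratio is 0.124/0.897 = 0.13824.
Posterior odds = 0.30890 × 0.13824 = 0.042702, so P(H|E) = 0.042702/(1+0.042702) = 0.041. Then P(¬H|E) = 1 − 0.041 = 0.959.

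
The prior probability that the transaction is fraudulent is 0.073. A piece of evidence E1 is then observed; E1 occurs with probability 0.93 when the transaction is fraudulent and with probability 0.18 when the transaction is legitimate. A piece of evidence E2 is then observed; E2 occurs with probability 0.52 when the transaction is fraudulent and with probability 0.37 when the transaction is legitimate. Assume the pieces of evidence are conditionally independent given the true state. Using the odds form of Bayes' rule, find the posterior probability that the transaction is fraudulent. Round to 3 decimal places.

Prior odds = 0.073/(1−0.073) = 0.078749. In log-odds, ln(0.078749) = -2.5415.
Add log likelihood ratios: ln(5.1667) + ln(1.4054) = 1.9826.
Posterior log-odds = -0.55894, so posterior odds = exp(-0.55894) = 0.57181. Converting, P(H|E) = 0.57181/1.5718 = 0.364.

Posterior probability ≈ 0.364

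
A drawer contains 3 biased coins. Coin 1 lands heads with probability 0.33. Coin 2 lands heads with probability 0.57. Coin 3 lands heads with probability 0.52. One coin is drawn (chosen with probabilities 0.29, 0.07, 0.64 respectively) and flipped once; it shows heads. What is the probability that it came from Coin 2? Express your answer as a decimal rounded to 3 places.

Posterior probability ≈ 0.085

P(heads|C1) = 0.33; P(heads|C2) = 0.57; P(heads|C3) = 0.52.
Prior × likelihood for each source: 0.29·0.33=0.09570, 0.07·0.57=0.03990, 0.64·0.52=0.3328. Summing gives P(heads) = 0.46840.
P(Coin 2 | heads) = 0.03990 / 0.46840 = 0.085.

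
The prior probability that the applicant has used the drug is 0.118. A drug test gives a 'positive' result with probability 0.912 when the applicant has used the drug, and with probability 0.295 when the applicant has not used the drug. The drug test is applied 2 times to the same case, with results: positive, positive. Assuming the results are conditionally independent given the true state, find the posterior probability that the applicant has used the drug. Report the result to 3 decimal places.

With H the event that the applicant has used the drug, the joint likelihood of the observed sequence is P(data|H) = 0.912·0.912 = 0.83174 and P(data|¬H) = 0.295·0.295 = 0.087025.
Bayes: P(H|data) = 0.118·0.83174 / (0.118·0.83174 + 0.882·0.087025) = 0.098146/0.17490 = 0.5611.

Posterior P(H) ≈ 0.561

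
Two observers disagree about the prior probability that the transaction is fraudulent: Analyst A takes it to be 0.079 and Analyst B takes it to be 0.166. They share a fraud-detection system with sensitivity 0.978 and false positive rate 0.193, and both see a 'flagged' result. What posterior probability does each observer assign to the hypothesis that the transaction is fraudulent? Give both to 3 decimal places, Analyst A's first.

Analyst A: 0.303; Analyst B: 0.502

The likelihood ratio for a 'flagged' result is 0.978/0.193 = 5.0674.
Analyst A: prior odds 0.079/0.921 = 0.085776; posterior odds 0.43466; posterior probability 0.303.
Analyst B: prior odds 0.166/0.834 = 0.19904; posterior odds 1.0086; posterior probability 0.502.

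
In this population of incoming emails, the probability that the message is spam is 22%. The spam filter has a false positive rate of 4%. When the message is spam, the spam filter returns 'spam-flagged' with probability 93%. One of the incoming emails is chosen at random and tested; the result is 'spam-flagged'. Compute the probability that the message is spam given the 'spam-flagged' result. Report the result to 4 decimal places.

P(H | E) ≈ 0.8677

Let H be the event that the message is spam. P(H) = 0.22, so P(¬H) = 0.78. With E the 'spam-flagged' result, P(E|H) = 0.93 and P(E|¬H) = 0.04.
P(E) = 0.93·0.22 + 0.04·0.78 = 0.20460 + 0.031200 = 0.23580.
By Bayes' theorem, P(H|E) = 0.20460 / 0.23580 = 0.8677.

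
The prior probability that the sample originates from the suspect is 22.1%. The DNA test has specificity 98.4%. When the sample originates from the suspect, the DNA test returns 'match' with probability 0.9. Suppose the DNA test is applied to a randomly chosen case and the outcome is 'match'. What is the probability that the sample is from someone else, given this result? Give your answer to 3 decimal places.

P(¬H | E) ≈ 0.059

Write H for 'the sample originates from the suspect'. Prior odds H:¬H = 0.221/0.779 = 0.28370. For the 'match' outcome, the likelihood ratio is 0.9/0.016 = 56.250.
Posterior odds = 0.28370 × 56.250 = 15.958, so P(H|E) = 15.958/(1+15.958) = 0.941. Then P(¬H|E) = 1 − 0.941 = 0.059.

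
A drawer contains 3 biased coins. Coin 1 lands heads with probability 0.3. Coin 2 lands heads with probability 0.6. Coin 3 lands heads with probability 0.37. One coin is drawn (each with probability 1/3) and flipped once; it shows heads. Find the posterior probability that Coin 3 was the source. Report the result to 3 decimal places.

Tabulate prior·likelihood by source: [1] prior 0.333333, lik 0.3, product 0.1000; [2] prior 0.333333, lik 0.6, product 0.2000; [3] prior 0.333333, lik 0.37, product 0.1233.
Normalizing constant = 0.42333; the posterior for Coin 3 is its product over the sum, 0.1233/0.42333 = 0.291.

Posterior probability ≈ 0.291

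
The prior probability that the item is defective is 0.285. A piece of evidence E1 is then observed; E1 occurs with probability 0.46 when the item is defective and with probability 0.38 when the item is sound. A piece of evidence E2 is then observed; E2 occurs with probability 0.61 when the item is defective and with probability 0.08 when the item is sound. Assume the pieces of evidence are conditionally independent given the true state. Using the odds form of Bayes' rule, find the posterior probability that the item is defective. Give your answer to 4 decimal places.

Posterior probability ≈ 0.7863

Prior odds = 0.285/(1−0.285) = 0.39860. In log-odds, ln(0.39860) = -0.91979.
Add log likelihood ratios: ln(1.2105) + ln(7.6250) = 2.2225.
Posterior log-odds = 1.3027, so posterior odds = exp(1.3027) = 3.6792. Converting, P(H|E) = 3.6792/4.6792 = 0.7863.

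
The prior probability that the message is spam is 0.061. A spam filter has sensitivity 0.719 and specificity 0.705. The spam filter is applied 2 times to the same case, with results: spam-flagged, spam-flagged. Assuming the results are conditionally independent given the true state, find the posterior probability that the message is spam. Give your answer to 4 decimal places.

Posterior P(H) ≈ 0.2784

Let H be the event that the message is spam; start with P(H) = 0.061. P('spam-flagged'|H) = 0.719, P('spam-flagged'|¬H) = 0.295.
Update on result 1 ('spam-flagged'): P(H) ← 0.719·0.0610 / (0.719·0.0610 + 0.295·0.9390) = 0.043859/0.32086 = 0.1367.
Update on result 2 ('spam-flagged'): P(H) ← 0.719·0.1367 / (0.719·0.1367 + 0.295·0.8633) = 0.098280/0.35296 = 0.2784.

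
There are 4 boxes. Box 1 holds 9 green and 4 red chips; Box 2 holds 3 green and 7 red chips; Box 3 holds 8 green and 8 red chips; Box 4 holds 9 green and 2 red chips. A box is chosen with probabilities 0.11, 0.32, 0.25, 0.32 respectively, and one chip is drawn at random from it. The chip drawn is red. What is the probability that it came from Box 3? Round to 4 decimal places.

Tabulate prior·likelihood by source: [1] prior 0.11, lik 0.3077, product 0.03385; [2] prior 0.32, lik 0.7, product 0.2240; [3] prior 0.25, lik 0.5, product 0.1250; [4] prior 0.32, lik 0.1818, product 0.05818.
Normalizing constant = 0.44103; the posterior for Box 3 is its product over the sum, 0.1250/0.44103 = 0.2834.

Posterior probability ≈ 0.2834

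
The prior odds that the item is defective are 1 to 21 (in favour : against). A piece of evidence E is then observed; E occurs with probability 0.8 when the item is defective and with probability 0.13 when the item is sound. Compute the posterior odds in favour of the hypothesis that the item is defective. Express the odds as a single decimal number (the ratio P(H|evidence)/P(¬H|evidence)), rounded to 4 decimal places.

Posterior odds ≈ 0.2930

Prior odds = 1/21 = 0.047619.
Likelihood ratio for E = 0.8/0.13 = 6.1538.
Posterior odds = prior odds × LR = 0.29304.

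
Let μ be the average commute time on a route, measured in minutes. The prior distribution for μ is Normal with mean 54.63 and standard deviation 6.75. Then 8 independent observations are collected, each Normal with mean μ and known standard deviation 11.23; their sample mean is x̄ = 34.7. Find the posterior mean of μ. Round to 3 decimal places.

Prior precision 1/τ₀² = 1/6.75² = 0.0219479; data precision n/σ² = 8/11.23² = 0.0634352.
Posterior precision = 0.0219479 + 0.0634352 = 0.0853831.
Posterior mean = (0.0219479·54.63 + 0.0634352·34.7) / 0.0853831 = 39.823.

Posterior mean ≈ 39.823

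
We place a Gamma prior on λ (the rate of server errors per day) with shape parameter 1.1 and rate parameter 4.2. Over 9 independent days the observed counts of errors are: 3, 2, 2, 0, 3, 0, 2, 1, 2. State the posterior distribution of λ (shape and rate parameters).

The Poisson likelihood adds the total count to the shape and the number of exposure periods to the rate. Here ∑xᵢ = 15 and n = 9, so shape 1.1→16.1 and rate 4.2→13.2.

Posterior: Gamma(shape=16.1, rate=13.2)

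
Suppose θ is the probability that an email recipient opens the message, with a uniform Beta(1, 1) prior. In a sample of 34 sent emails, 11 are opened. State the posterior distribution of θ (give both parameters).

The binomial likelihood is conjugate to the Beta prior: with 11 successes and 23 failures, the posterior is Beta(1+11, 1+23) = Beta(12, 24).

Posterior: Beta(12, 24)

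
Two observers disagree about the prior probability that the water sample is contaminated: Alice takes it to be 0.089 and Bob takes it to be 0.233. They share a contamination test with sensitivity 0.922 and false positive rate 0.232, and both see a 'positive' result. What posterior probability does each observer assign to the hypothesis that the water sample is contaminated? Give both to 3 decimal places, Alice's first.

Alice: 0.280; Bob: 0.547

P('+'|H) = 0.922, P('+'|¬H) = 0.232.
Alice: numerator 0.922·0.089 = 0.082058; evidence = 0.082058+0.232·0.911 = 0.29341; posterior = 0.280.
Bob: numerator 0.922·0.233 = 0.21483; evidence = 0.21483+0.232·0.767 = 0.39277; posterior = 0.547.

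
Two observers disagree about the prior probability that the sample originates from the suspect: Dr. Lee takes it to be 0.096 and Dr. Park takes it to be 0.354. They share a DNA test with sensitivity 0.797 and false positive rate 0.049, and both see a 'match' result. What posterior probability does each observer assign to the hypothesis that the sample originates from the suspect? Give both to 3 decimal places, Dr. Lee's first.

P('+'|H) = 0.797, P('+'|¬H) = 0.049.
Dr. Lee: numerator 0.797·0.096 = 0.076512; evidence = 0.076512+0.049·0.904 = 0.12081; posterior = 0.633.
Dr. Park: numerator 0.797·0.354 = 0.28214; evidence = 0.28214+0.049·0.646 = 0.31379; posterior = 0.899.

Dr. Lee: 0.633; Dr. Park: 0.899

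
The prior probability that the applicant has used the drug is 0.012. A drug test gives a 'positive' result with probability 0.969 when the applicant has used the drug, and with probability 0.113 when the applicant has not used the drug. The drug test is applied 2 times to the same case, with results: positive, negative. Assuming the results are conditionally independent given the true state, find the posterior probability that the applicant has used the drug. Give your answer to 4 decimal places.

Posterior P(H) ≈ 0.0036

With H the event that the applicant has used the drug, the joint likelihood of the observed sequence is P(data|H) = 0.969·0.031 = 0.030039 and P(data|¬H) = 0.113·0.887 = 0.10023.
Bayes: P(H|data) = 0.012·0.030039 / (0.012·0.030039 + 0.988·0.10023) = 0.00036047/0.099389 = 0.0036.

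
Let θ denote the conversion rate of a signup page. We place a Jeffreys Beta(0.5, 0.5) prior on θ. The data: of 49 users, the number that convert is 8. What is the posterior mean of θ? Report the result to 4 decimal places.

The binomial likelihood is conjugate to the Beta prior: with 8 successes and 41 failures, the posterior is Beta(0.5+8, 0.5+41) = Beta(8.5, 41.5).
Posterior mean = α/(α+β) = 8.5/50 = 0.1700.

Posterior mean ≈ 0.1700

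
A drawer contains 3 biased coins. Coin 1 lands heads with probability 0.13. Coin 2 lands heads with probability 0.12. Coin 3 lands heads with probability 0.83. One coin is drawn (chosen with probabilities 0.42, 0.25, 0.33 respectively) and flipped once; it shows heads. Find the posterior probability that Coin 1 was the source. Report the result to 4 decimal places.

Posterior probability ≈ 0.1523

Tabulate prior·likelihood by source: [1] prior 0.42, lik 0.13, product 0.05460; [2] prior 0.25, lik 0.12, product 0.03000; [3] prior 0.33, lik 0.83, product 0.2739.
Normalizing constant = 0.35850; the posterior for Coin 1 is its product over the sum, 0.05460/0.35850 = 0.1523.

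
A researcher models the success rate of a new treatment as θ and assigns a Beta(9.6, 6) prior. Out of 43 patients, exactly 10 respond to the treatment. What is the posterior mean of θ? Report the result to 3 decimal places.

Observing 10 successes and 33 failures updates Beta(9.6, 6) by adding the success and failure counts to the two shape parameters: α = 9.6+10 = 19.6, β = 6+33 = 39.
Posterior mean = α/(α+β) = 19.6/58.6 = 0.334.

Posterior mean ≈ 0.334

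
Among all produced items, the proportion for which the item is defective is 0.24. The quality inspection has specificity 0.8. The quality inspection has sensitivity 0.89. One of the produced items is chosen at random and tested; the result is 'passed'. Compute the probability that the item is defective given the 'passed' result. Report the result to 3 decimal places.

P(H | E) ≈ 0.042

Let H be the event that the item is defective. P(H) = 0.24, so P(¬H) = 0.76. With E the 'passed' result, P(E|H) = 0.11 and P(E|¬H) = 0.8.
P(E) = 0.11·0.24 + 0.8·0.76 = 0.026400 + 0.60800 = 0.63440.
By Bayes' theorem, P(H|E) = 0.026400 / 0.63440 = 0.042.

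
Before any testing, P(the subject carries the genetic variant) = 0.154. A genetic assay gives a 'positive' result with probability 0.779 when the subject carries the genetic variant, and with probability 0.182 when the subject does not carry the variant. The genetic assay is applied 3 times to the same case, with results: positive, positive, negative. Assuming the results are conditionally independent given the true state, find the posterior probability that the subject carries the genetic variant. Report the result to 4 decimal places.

Posterior P(H) ≈ 0.4740

With H the event that the subject carries the genetic variant, the joint likelihood of the observed sequence is P(data|H) = 0.779·0.779·0.221 = 0.13411 and P(data|¬H) = 0.182·0.182·0.818 = 0.027095.
Bayes: P(H|data) = 0.154·0.13411 / (0.154·0.13411 + 0.846·0.027095) = 0.020653/0.043576 = 0.4740.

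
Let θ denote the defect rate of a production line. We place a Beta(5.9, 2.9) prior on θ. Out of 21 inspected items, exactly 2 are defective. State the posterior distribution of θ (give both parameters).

Observing 2 successes and 19 failures updates Beta(5.9, 2.9) by adding the success and failure counts to the two shape parameters: α = 5.9+2 = 7.9, β = 2.9+19 = 21.9.

Posterior: Beta(7.9, 21.9)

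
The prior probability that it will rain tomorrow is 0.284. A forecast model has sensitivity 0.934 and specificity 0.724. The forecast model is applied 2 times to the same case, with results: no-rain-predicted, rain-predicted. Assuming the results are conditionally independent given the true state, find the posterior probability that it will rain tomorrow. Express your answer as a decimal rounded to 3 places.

Posterior P(H) ≈ 0.109

With H the event that it will rain tomorrow, the joint likelihood of the observed sequence is P(data|H) = 0.066·0.934 = 0.061644 and P(data|¬H) = 0.724·0.276 = 0.19982.
Bayes: P(H|data) = 0.284·0.061644 / (0.284·0.061644 + 0.716·0.19982) = 0.017507/0.16058 = 0.1090.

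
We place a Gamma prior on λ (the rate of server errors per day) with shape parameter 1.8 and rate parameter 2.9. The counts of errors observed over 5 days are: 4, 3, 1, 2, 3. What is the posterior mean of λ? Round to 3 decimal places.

Total count ∑xᵢ = 13 over n = 5 days.
Gamma is conjugate to the Poisson likelihood: posterior is Gamma(shape = 1.8+13 = 14.8, rate = 2.9+5 = 7.9).
Posterior mean = shape/rate = 14.8/7.9 = 1.873.

Posterior mean ≈ 1.873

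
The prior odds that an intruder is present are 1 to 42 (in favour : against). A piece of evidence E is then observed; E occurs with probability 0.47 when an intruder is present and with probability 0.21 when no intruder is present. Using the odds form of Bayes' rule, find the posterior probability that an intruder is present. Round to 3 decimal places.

Prior odds = 1/42 = 0.023810.
Likelihood ratio for E = 0.47/0.21 = 2.2381.
Posterior odds = prior odds × LR = 0.053288.
Posterior probability = odds/(1+odds) = 0.053288/1.0533 = 0.051.

Posterior probability ≈ 0.051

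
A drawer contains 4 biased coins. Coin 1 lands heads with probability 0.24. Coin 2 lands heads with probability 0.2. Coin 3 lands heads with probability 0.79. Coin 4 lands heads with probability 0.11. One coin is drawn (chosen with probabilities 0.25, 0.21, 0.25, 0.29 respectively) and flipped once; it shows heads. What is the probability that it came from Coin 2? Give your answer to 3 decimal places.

Posterior probability ≈ 0.127

P(heads|C1) = 0.24; P(heads|C2) = 0.2; P(heads|C3) = 0.79; P(heads|C4) = 0.11.
Prior × likelihood for each source: 0.25·0.24=0.06000, 0.21·0.2=0.04200, 0.25·0.79=0.1975, 0.29·0.11=0.03190. Summing gives P(heads) = 0.33140.
P(Coin 2 | heads) = 0.04200 / 0.33140 = 0.127.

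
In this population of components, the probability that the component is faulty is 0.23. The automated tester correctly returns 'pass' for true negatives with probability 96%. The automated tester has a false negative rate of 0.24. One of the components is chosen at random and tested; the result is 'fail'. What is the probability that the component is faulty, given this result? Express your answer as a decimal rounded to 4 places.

Write H for 'the component is faulty'. Prior odds H:¬H = 0.23/0.77 = 0.29870. For the 'fail' outcome, the likelihood ratio is 0.76/0.04 = 19.000.
Posterior odds = 0.29870 × 19.000 = 5.6753, so P(H|E) = 5.6753/(1+5.6753) = 0.8502.

P(H | E) ≈ 0.8502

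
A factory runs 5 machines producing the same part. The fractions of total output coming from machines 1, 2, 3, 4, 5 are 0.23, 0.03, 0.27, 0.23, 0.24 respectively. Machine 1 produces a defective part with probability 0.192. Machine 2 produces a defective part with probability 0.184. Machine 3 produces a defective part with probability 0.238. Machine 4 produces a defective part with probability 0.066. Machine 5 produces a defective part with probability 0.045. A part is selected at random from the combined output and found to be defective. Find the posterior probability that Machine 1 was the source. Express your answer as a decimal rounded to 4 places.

Tabulate prior·likelihood by source: [1] prior 0.23, lik 0.192, product 0.04416; [2] prior 0.03, lik 0.184, product 0.005520; [3] prior 0.27, lik 0.238, product 0.06426; [4] prior 0.23, lik 0.066, product 0.01518; [5] prior 0.24, lik 0.045, product 0.01080.
Normalizing constant = 0.13992; the posterior for Machine 1 is its product over the sum, 0.04416/0.13992 = 0.3156.

Posterior probability ≈ 0.3156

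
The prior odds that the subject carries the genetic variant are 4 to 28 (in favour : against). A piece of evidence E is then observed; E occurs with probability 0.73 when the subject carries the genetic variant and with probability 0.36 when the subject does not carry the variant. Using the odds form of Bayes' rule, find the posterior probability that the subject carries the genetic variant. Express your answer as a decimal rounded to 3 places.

Prior odds = 4/28 = 0.14286. In log-odds, ln(0.14286) = -1.9459.
Add log likelihood ratio: ln(2.0278) = 0.70694.
Posterior log-odds = -1.2390, so posterior odds = exp(-1.2390) = 0.28968. Converting, P(H|E) = 0.28968/1.2897 = 0.225.

Posterior probability ≈ 0.225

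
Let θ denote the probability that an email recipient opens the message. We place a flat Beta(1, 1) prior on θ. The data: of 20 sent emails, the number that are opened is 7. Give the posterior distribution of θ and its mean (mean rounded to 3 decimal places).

The binomial likelihood is conjugate to the Beta prior: with 7 successes and 13 failures, the posterior is Beta(1+7, 1+13) = Beta(8, 14).
E[θ | data] = 8/(8+14) = 0.364.

Posterior: Beta(8, 14); mean ≈ 0.364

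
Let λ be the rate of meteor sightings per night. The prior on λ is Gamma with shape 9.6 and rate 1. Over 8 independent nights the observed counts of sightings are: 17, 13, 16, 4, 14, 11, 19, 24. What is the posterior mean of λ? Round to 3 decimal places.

Total count ∑xᵢ = 118 over n = 8 nights.
Gamma is conjugate to the Poisson likelihood: posterior is Gamma(shape = 9.6+118 = 127.6, rate = 1+8 = 9).
E[λ | data] = 127.6/9 = 14.178.

Posterior mean ≈ 14.178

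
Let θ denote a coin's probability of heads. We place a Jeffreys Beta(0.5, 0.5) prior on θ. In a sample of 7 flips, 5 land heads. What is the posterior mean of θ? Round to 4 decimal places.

The binomial likelihood is conjugate to the Beta prior: with 5 successes and 2 failures, the posterior is Beta(0.5+5, 0.5+2) = Beta(5.5, 2.5).
E[θ | data] = 5.5/(5.5+2.5) = 0.6875.

Posterior mean ≈ 0.6875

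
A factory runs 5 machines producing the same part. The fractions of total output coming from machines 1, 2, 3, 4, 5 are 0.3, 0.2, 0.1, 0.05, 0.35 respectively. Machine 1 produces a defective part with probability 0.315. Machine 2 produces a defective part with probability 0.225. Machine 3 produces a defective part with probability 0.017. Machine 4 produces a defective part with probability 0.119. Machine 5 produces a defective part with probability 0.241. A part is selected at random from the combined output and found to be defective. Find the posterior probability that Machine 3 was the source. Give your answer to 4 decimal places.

Tabulate prior·likelihood by source: [1] prior 0.3, lik 0.315, product 0.09450; [2] prior 0.2, lik 0.225, product 0.04500; [3] prior 0.1, lik 0.017, product 0.001700; [4] prior 0.05, lik 0.119, product 0.005950; [5] prior 0.35, lik 0.241, product 0.08435.
Normalizing constant = 0.23150; the posterior for Machine 3 is its product over the sum, 0.001700/0.23150 = 0.0073.

Posterior probability ≈ 0.0073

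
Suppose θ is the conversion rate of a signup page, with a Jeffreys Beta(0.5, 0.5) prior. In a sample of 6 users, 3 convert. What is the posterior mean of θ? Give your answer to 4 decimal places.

The binomial likelihood is conjugate to the Beta prior: with 3 successes and 3 failures, the posterior is Beta(0.5+3, 0.5+3) = Beta(3.5, 3.5).
Posterior mean = α/(α+β) = 3.5/7 = 0.5000.

Posterior mean ≈ 0.5000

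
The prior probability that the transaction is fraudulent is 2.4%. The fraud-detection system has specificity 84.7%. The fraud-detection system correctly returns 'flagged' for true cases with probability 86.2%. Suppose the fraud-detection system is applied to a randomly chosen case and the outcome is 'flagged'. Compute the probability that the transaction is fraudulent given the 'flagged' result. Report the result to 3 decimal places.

Write H for 'the transaction is fraudulent'. Prior odds H:¬H = 0.024/0.976 = 0.024590. For the 'flagged' outcome, the likelihood ratio is 0.862/0.153 = 5.6340.
Posterior odds = 0.024590 × 5.6340 = 0.13854, so P(H|E) = 0.13854/(1+0.13854) = 0.122.

P(H | E) ≈ 0.122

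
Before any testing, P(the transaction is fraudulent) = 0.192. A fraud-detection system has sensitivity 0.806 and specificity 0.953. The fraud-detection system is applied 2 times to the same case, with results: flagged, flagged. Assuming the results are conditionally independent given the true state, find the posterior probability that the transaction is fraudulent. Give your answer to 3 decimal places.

Posterior P(H) ≈ 0.986

Let H be the event that the transaction is fraudulent; start with P(H) = 0.192. P('flagged'|H) = 0.806, P('flagged'|¬H) = 0.047.
Update on result 1 ('flagged'): P(H) ← 0.806·0.1920 / (0.806·0.1920 + 0.047·0.8080) = 0.15475/0.19273 = 0.8030.
Update on result 2 ('flagged'): P(H) ← 0.806·0.8030 / (0.806·0.8030 + 0.047·0.1970) = 0.64718/0.65644 = 0.9859.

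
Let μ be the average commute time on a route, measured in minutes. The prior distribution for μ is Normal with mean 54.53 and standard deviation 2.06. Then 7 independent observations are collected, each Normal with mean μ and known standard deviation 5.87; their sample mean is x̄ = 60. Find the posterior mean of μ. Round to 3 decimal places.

Prior precision 1/τ₀² = 1/2.06² = 0.235649; data precision n/σ² = 7/5.87² = 0.203152.
Posterior precision = 0.235649 + 0.203152 = 0.438801.
Posterior mean = (0.235649·54.53 + 0.203152·60) / 0.438801 = 57.062.

Posterior mean ≈ 57.062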